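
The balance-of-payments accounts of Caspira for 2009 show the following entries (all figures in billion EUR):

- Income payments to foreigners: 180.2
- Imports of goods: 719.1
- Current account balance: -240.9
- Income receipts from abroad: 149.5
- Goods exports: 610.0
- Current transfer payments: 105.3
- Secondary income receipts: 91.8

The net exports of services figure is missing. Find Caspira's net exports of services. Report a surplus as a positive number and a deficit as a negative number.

Current account = goods balance + services balance + net primary income + net secondary income
Sum of the known components = -153.3
Net exports of services = CA - (known components) = -240.9 - (-153.3) = -87.6

-87.6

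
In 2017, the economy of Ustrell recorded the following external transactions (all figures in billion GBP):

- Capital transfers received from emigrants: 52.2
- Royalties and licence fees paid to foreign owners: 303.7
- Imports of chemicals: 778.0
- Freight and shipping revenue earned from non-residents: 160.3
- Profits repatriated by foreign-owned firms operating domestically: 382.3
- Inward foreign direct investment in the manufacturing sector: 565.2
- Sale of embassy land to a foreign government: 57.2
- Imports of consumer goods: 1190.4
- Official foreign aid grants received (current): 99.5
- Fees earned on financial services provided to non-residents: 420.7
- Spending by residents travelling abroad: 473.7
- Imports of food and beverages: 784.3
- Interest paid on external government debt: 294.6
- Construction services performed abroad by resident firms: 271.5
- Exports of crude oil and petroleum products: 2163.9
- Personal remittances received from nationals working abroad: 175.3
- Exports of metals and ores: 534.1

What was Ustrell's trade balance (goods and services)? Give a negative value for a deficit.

Goods: -778.0 + 534.1 - 1190.4 + 2163.9 - 784.3 = -54.7
Services: 160.3 + 271.5 + 420.7 - 303.7 - 473.7 = 75.1
Trade balance = -54.7 + 75.1 = 20.4
(Excluded from the trade balance — capital account: capital transfers received from emigrants 52.2, sale of embassy land to a foreign government 57.2; primary income: profits repatriated by foreign-owned firms operating domestically 382.3, interest paid on external government debt 294.6; financial account: inward foreign direct investment in the manufacturing sector 565.2; secondary income: official foreign aid grants received (current) 99.5, personal remittances received from nationals working abroad 175.3.)

20.4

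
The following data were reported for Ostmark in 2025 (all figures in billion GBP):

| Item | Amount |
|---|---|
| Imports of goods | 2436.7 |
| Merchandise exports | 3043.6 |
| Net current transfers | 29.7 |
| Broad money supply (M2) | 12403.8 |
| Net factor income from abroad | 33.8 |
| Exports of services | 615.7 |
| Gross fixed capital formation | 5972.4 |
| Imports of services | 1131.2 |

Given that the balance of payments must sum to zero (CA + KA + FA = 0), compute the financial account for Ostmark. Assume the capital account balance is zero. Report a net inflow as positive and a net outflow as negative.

Goods balance = 3043.6 - 2436.7 = 606.9
Services balance = 615.7 - 1131.2 = -515.5
Trade balance (goods + services) = 606.9 + (-515.5) = 91.4
Net primary income = 33.8
Net secondary income = 29.7
Current account = 91.4 + 33.8 + 29.7 = 154.9
Financial account = -(154.9) = -154.9

-154.9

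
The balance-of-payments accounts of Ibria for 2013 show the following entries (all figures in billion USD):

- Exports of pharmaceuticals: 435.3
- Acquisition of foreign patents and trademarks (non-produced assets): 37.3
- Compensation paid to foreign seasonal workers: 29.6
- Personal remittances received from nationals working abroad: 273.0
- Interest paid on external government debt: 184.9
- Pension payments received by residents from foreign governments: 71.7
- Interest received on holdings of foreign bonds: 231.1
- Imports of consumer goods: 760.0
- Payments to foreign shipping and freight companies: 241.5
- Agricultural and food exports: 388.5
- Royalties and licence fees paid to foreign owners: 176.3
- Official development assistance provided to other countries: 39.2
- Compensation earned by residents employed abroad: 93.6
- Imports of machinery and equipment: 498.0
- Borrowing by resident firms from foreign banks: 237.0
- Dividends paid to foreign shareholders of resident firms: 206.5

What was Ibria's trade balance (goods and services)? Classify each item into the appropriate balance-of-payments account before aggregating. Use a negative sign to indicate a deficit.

Goods: 435.3 - 498.0 + 388.5 - 760.0 = -434.2
Services: -241.5 - 176.3 = -417.8
Trade balance = -434.2 + (-417.8) = -852.0
(Excluded from the trade balance — capital account: acquisition of foreign patents and trademarks (non-produced assets) 37.3; primary income: compensation paid to foreign seasonal workers 29.6, interest paid on external government debt 184.9, interest received on holdings of foreign bonds 231.1, compensation earned by residents employed abroad 93.6, dividends paid to foreign shareholders of resident firms 206.5; secondary income: personal remittances received from nationals working abroad 273.0, pension payments received by residents from foreign governments 71.7, official development assistance provided to other countries 39.2; financial account: borrowing by resident firms from foreign banks 237.0.)

-852.0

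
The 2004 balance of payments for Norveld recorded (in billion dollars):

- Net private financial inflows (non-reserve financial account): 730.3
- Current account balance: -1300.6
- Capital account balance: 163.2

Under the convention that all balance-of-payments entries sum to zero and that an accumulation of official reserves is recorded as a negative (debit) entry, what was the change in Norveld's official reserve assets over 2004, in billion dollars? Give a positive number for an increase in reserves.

Official reserve transactions balance = -((-1300.6) + 163.2 + 730.3) = 407.1
An accumulation of reserves is recorded as a debit (negative entry), so the change in the stock of reserves is the negative of that balance.
Change in official reserves = -(407.1) = -407.1

-407.1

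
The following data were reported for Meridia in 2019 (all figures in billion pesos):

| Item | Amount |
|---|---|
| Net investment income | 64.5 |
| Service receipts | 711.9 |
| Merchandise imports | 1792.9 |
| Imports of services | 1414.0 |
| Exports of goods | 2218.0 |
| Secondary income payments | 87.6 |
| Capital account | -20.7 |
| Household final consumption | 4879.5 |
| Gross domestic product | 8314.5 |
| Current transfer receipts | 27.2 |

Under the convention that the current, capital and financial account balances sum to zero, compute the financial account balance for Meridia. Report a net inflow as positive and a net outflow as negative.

293.6

Goods balance = 2218.0 - 1792.9 = 425.1
Services balance = 711.9 - 1414.0 = -702.1
Trade balance (goods + services) = 425.1 + (-702.1) = -277.0
Net primary income = 64.5
Net secondary income = 27.2 - 87.6 = -60.4
Current account = -277.0 + 64.5 + (-60.4) = -272.9
Financial account = -(-272.9 + (-20.7)) = 293.6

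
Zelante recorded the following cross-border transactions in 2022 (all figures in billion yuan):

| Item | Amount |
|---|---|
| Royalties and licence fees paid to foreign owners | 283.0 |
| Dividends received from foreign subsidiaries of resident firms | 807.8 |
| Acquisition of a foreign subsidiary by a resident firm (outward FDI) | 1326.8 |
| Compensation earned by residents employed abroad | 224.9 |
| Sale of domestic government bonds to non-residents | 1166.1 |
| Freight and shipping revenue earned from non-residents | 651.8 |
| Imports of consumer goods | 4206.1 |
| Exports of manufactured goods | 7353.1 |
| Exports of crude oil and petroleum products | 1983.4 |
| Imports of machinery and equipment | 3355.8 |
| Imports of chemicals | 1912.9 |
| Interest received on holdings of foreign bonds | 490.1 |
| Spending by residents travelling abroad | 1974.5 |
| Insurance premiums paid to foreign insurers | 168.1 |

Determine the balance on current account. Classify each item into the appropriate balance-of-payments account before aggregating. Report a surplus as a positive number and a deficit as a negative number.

Goods: -1912.9 + 1983.4 - 4206.1 - 3355.8 + 7353.1 = -138.3
Services: -283.0 + 651.8 - 1974.5 - 168.1 = -1773.8
Primary income: 490.1 + 807.8 + 224.9 = 1522.8
Current account = (-138.3) + (-1773.8) + 1522.8 = -389.3
(Excluded from the current account — financial account: acquisition of a foreign subsidiary by a resident firm (outward FDI) 1326.8, sale of domestic government bonds to non-residents 1166.1.)

-389.3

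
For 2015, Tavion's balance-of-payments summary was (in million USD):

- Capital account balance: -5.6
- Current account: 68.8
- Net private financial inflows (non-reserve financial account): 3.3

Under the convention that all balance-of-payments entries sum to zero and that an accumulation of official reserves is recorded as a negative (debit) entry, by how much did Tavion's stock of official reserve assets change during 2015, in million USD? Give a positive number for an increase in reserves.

Official reserve transactions balance = -(68.8 + (-5.6) + 3.3) = -66.5
An accumulation of reserves is recorded as a debit (negative entry), so the change in the stock of reserves is the negative of that balance.
Change in official reserves = -(-66.5) = 66.5

66.5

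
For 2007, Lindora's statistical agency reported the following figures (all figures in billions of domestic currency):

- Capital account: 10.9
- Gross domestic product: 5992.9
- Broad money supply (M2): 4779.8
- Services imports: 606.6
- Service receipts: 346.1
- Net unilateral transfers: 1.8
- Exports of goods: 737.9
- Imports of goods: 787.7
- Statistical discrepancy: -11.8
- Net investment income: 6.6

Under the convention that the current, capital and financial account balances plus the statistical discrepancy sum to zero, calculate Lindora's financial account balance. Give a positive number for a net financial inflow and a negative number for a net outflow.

302.8

Goods balance = 737.9 - 787.7 = -49.8
Services balance = 346.1 - 606.6 = -260.5
Trade balance (goods + services) = -49.8 + (-260.5) = -310.3
Net primary income = 6.6
Net secondary income = 1.8
Current account = -310.3 + 6.6 + 1.8 = -301.9
Financial account = -(-301.9 + 10.9 + (-11.8)) = 302.8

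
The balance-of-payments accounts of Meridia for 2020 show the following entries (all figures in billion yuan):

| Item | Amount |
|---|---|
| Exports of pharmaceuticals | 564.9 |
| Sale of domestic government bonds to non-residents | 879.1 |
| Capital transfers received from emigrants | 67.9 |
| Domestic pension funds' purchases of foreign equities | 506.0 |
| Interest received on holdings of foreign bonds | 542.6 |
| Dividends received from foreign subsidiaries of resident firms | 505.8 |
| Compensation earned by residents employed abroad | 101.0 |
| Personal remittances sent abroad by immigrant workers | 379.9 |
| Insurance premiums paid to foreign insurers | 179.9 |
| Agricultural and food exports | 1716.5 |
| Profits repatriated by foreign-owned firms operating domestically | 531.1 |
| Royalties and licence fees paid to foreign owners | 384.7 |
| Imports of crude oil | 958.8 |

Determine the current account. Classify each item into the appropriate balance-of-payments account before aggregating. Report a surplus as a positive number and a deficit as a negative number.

Goods: -958.8 + 1716.5 + 564.9 = 1322.6
Services: -384.7 - 179.9 = -564.6
Primary income: -531.1 + 101.0 + 542.6 + 505.8 = 618.3
Secondary income: -379.9
Current account = 1322.6 + (-564.6) + 618.3 + (-379.9) = 996.4
(Excluded from the current account — financial account: sale of domestic government bonds to non-residents 879.1, domestic pension funds' purchases of foreign equities 506.0; capital account: capital transfers received from emigrants 67.9.)

996.4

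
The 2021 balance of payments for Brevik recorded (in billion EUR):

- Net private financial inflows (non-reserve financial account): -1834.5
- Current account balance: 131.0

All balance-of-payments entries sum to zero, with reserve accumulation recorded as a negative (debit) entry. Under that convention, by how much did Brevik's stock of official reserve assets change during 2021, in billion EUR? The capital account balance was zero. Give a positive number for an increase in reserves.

Official reserve transactions balance = -(131.0 + (-1834.5)) = 1703.5
An accumulation of reserves is recorded as a debit (negative entry), so the change in the stock of reserves is the negative of that balance.
Change in official reserves = -(1703.5) = -1703.5

-1703.5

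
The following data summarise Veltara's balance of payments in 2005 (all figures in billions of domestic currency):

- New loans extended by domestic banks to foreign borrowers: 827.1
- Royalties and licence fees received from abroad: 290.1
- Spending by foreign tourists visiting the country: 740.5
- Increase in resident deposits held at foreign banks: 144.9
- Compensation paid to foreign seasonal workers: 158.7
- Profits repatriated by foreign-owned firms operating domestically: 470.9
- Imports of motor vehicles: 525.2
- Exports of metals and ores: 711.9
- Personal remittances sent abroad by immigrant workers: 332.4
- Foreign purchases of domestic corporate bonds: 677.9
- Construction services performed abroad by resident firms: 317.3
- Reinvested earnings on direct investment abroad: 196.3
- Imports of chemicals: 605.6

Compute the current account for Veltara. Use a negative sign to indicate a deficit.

163.3

Goods: -525.2 - 605.6 + 711.9 = -418.9
Services: 740.5 + 290.1 + 317.3 = 1347.9
Primary income: -158.7 + 196.3 - 470.9 = -433.3
Secondary income: -332.4
Current account = (-418.9) + 1347.9 + (-433.3) + (-332.4) = 163.3
(Excluded from the current account — financial account: new loans extended by domestic banks to foreign borrowers 827.1, increase in resident deposits held at foreign banks 144.9, foreign purchases of domestic corporate bonds 677.9.)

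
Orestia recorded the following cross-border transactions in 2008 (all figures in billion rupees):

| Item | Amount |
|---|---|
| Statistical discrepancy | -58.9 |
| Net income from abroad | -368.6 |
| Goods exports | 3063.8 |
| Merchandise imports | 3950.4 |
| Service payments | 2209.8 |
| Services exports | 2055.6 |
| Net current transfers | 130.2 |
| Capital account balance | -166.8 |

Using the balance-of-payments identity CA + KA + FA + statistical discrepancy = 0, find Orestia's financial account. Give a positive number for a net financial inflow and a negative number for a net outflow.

1504.9

Goods balance = 3063.8 - 3950.4 = -886.6
Services balance = 2055.6 - 2209.8 = -154.2
Trade balance (goods + services) = -886.6 + (-154.2) = -1040.8
Net primary income = -368.6
Net secondary income = 130.2
Current account = -1040.8 + (-368.6) + 130.2 = -1279.2
Financial account = -(-1279.2 + (-166.8) + (-58.9)) = 1504.9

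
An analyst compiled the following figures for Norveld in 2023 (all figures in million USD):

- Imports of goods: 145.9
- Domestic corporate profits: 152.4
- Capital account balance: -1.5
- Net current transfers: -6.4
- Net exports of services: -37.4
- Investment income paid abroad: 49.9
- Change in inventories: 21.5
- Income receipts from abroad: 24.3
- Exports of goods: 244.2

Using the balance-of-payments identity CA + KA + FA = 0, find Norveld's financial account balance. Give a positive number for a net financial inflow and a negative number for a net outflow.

-27.4

Goods balance = 244.2 - 145.9 = 98.3
Services balance = -37.4
Trade balance (goods + services) = 98.3 + (-37.4) = 60.9
Net primary income = 24.3 - 49.9 = -25.6
Net secondary income = -6.4
Current account = 60.9 + (-25.6) + (-6.4) = 28.9
Financial account = -(28.9 + (-1.5)) = -27.4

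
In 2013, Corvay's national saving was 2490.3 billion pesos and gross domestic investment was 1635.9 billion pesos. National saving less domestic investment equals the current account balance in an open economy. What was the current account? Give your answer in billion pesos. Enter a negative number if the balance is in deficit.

854.4

CA = S - I = 2490.3 - 1635.9 = 854.4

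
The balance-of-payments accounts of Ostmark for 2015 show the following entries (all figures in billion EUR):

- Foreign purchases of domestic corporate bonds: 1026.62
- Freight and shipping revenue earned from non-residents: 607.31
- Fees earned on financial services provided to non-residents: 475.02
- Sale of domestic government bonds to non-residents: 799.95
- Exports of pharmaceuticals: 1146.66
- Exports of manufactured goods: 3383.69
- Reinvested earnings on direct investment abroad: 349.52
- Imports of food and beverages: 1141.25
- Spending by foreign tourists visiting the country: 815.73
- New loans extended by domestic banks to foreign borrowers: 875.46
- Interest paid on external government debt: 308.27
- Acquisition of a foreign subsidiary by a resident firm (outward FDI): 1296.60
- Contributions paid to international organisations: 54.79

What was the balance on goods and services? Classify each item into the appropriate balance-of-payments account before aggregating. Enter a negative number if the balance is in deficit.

5287.16

Goods: 3383.69 + 1146.66 - 1141.25 = 3389.10
Services: 607.31 + 815.73 + 475.02 = 1898.06
Trade balance = 3389.10 + 1898.06 = 5287.16
(Excluded from the trade balance — financial account: foreign purchases of domestic corporate bonds 1026.62, sale of domestic government bonds to non-residents 799.95, new loans extended by domestic banks to foreign borrowers 875.46, acquisition of a foreign subsidiary by a resident firm (outward FDI) 1296.60; primary income: reinvested earnings on direct investment abroad 349.52, interest paid on external government debt 308.27; secondary income: contributions paid to international organisations 54.79.)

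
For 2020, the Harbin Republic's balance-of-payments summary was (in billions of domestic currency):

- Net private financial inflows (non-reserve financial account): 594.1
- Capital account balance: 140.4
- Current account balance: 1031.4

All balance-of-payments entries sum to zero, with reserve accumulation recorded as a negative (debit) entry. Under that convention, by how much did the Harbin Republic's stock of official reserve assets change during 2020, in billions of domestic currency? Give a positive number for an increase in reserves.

Official reserve transactions balance = -(1031.4 + 140.4 + 594.1) = -1765.9
An accumulation of reserves is recorded as a debit (negative entry), so the change in the stock of reserves is the negative of that balance.
Change in official reserves = -(-1765.9) = 1765.9

1765.9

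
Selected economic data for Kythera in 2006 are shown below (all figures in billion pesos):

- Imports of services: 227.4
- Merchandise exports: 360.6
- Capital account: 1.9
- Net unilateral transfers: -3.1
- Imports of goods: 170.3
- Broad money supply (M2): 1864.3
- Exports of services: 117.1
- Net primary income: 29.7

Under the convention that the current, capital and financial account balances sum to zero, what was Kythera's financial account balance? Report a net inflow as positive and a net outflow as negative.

-108.5

Goods balance = 360.6 - 170.3 = 190.3
Services balance = 117.1 - 227.4 = -110.3
Trade balance (goods + services) = 190.3 + (-110.3) = 80.0
Net primary income = 29.7
Net secondary income = -3.1
Current account = 80.0 + 29.7 + (-3.1) = 106.6
Financial account = -(106.6 + 1.9) = -108.5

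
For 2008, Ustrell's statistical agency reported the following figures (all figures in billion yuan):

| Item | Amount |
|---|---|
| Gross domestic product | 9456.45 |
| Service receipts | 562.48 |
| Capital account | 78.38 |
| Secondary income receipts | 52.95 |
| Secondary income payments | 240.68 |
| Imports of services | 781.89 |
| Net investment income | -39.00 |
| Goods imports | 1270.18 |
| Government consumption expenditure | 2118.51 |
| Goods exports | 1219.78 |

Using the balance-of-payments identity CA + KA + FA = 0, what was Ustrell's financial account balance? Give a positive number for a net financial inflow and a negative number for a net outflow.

Goods balance = 1219.78 - 1270.18 = -50.40
Services balance = 562.48 - 781.89 = -219.41
Trade balance (goods + services) = -50.40 + (-219.41) = -269.81
Net primary income = -39.00
Net secondary income = 52.95 - 240.68 = -187.73
Current account = -269.81 + (-39.00) + (-187.73) = -496.54
Financial account = -(-496.54 + 78.38) = 418.16

418.16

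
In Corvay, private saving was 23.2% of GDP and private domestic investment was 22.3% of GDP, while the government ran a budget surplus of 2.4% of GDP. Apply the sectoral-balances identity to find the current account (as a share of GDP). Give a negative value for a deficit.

3.3

By the sectoral-balances identity, CA = (S_private - I) + (T - G).
Private balance = 23.2 - 22.3 = 0.9
Government balance (T - G) = 2.4
CA = 0.9 + 2.4 = 3.3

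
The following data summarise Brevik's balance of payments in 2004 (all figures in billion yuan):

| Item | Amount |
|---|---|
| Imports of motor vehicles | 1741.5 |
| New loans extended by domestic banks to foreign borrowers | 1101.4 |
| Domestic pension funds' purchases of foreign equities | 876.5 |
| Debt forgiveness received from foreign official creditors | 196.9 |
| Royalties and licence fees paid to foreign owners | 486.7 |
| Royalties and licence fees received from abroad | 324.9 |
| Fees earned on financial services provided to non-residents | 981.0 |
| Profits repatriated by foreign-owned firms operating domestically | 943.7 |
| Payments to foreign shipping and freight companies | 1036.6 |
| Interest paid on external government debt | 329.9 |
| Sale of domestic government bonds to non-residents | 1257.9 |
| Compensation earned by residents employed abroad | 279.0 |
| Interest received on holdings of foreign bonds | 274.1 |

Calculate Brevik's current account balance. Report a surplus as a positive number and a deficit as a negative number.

-2679.4

Goods: -1741.5
Services: 324.9 - 486.7 - 1036.6 + 981.0 = -217.4
Primary income: 274.1 - 943.7 + 279.0 - 329.9 = -720.5
Current account = (-1741.5) + (-217.4) + (-720.5) = -2679.4
(Excluded from the current account — financial account: new loans extended by domestic banks to foreign borrowers 1101.4, domestic pension funds' purchases of foreign equities 876.5, sale of domestic government bonds to non-residents 1257.9; capital account: debt forgiveness received from foreign official creditors 196.9.)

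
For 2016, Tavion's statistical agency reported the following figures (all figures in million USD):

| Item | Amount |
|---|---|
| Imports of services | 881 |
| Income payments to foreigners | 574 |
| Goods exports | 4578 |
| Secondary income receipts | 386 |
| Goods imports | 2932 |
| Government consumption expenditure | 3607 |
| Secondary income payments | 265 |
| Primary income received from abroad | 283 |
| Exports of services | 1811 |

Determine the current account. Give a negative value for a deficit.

Goods balance = 4578 - 2932 = 1646
Services balance = 1811 - 881 = 930
Trade balance (goods + services) = 1646 + 930 = 2576
Net primary income = 283 - 574 = -291
Net secondary income = 386 - 265 = 121
Current account = 2576 + (-291) + 121 = 2406

2406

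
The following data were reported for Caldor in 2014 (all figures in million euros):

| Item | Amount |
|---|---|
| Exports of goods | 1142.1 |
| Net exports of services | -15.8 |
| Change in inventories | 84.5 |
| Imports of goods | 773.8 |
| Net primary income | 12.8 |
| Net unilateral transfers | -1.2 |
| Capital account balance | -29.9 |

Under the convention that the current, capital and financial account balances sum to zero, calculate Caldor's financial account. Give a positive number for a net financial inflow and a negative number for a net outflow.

Goods balance = 1142.1 - 773.8 = 368.3
Services balance = -15.8
Trade balance (goods + services) = 368.3 + (-15.8) = 352.5
Net primary income = 12.8
Net secondary income = -1.2
Current account = 352.5 + 12.8 + (-1.2) = 364.1
Financial account = -(364.1 + (-29.9)) = -334.2

-334.2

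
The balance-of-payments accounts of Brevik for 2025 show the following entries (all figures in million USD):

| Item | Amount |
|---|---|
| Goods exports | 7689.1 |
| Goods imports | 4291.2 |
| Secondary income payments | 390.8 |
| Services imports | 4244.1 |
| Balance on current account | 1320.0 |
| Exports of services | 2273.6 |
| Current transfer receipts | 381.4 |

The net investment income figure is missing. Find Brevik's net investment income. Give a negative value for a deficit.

-98.0

Current account = goods balance + services balance + net primary income + net secondary income
Sum of the known components = 1418.0
Net investment income = CA - (known components) = 1320.0 - 1418.0 = -98.0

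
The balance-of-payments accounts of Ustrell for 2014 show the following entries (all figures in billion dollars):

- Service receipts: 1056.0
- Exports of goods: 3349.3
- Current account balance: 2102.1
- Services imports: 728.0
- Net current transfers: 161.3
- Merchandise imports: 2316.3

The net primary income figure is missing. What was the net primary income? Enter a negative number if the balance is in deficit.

Current account = goods balance + services balance + net primary income + net secondary income
Sum of the known components = 1522.3
Net primary income = CA - (known components) = 2102.1 - 1522.3 = 579.8

579.8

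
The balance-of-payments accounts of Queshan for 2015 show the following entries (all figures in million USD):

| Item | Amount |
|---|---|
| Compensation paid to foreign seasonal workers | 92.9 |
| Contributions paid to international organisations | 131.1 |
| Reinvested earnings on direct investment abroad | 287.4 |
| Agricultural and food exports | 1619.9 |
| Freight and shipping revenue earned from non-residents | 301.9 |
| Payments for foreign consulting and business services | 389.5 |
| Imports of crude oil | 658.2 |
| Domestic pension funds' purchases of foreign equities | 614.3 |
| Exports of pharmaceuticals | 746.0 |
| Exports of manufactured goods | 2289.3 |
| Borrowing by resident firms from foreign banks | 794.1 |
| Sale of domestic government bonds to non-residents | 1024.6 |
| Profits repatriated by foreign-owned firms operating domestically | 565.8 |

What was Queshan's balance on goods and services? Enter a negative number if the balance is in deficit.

Goods: 2289.3 - 658.2 + 746.0 + 1619.9 = 3997.0
Services: -389.5 + 301.9 = -87.6
Trade balance = 3997.0 + (-87.6) = 3909.4
(Excluded from the trade balance — primary income: compensation paid to foreign seasonal workers 92.9, reinvested earnings on direct investment abroad 287.4, profits repatriated by foreign-owned firms operating domestically 565.8; secondary income: contributions paid to international organisations 131.1; financial account: domestic pension funds' purchases of foreign equities 614.3, borrowing by resident firms from foreign banks 794.1, sale of domestic government bonds to non-residents 1024.6.)

3909.4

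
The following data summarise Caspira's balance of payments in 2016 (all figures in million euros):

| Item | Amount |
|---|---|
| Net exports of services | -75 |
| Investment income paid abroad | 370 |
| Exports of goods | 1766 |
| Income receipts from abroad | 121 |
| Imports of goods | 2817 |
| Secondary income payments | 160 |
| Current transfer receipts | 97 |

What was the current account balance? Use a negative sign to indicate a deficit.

-1438

Goods balance = 1766 - 2817 = -1051
Services balance = -75
Trade balance (goods + services) = -1051 + (-75) = -1126
Net primary income = 121 - 370 = -249
Net secondary income = 97 - 160 = -63
Current account = -1126 + (-249) + (-63) = -1438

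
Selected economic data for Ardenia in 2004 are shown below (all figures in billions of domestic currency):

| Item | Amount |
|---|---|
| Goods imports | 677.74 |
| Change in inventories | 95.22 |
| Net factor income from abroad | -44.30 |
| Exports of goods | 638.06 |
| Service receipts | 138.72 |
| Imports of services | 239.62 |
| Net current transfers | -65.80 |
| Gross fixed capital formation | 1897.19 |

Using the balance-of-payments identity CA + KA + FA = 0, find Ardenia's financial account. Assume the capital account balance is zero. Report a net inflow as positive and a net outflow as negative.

Goods balance = 638.06 - 677.74 = -39.68
Services balance = 138.72 - 239.62 = -100.90
Trade balance (goods + services) = -39.68 + (-100.90) = -140.58
Net primary income = -44.30
Net secondary income = -65.80
Current account = -140.58 + (-44.30) + (-65.80) = -250.68
Financial account = -(-250.68) = 250.68

250.68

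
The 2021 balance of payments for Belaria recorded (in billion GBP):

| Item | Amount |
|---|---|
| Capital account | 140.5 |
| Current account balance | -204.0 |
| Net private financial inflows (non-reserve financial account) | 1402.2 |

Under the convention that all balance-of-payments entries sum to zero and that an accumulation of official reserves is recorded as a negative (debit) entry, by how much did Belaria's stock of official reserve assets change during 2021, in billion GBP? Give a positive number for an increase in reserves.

1338.7

Official reserve transactions balance = -((-204.0) + 140.5 + 1402.2) = -1338.7
An accumulation of reserves is recorded as a debit (negative entry), so the change in the stock of reserves is the negative of that balance.
Change in official reserves = -(-1338.7) = 1338.7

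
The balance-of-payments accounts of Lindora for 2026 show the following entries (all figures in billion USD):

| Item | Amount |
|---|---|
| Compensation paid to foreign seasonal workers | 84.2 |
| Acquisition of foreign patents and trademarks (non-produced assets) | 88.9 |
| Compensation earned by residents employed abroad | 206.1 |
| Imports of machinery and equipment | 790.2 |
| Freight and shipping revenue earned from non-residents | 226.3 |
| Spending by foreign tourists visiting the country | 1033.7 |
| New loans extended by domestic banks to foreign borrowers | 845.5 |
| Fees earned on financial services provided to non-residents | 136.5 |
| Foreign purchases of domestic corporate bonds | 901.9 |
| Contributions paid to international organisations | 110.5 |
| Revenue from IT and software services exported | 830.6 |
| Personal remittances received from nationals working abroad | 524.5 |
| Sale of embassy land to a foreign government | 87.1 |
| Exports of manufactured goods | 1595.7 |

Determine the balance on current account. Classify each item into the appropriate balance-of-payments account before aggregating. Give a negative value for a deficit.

3568.5

Goods: -790.2 + 1595.7 = 805.5
Services: 226.3 + 1033.7 + 830.6 + 136.5 = 2227.1
Primary income: -84.2 + 206.1 = 121.9
Secondary income: -110.5 + 524.5 = 414.0
Current account = 805.5 + 2227.1 + 121.9 + 414.0 = 3568.5
(Excluded from the current account — capital account: acquisition of foreign patents and trademarks (non-produced assets) 88.9, sale of embassy land to a foreign government 87.1; financial account: new loans extended by domestic banks to foreign borrowers 845.5, foreign purchases of domestic corporate bonds 901.9.)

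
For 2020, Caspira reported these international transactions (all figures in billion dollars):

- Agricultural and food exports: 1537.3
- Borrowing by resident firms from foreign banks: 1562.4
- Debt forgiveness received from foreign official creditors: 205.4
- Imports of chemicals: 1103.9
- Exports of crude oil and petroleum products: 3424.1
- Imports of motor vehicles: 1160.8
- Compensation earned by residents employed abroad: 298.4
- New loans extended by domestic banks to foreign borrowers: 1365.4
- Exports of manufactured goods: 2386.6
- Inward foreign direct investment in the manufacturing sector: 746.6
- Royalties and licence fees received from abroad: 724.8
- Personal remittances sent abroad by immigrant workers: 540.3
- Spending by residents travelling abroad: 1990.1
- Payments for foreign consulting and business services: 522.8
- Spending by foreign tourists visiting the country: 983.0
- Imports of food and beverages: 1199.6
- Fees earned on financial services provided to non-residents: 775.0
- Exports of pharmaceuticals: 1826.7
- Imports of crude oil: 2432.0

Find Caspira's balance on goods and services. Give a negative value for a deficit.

Goods: 3424.1 + 1826.7 + 1537.3 - 1103.9 - 1199.6 + 2386.6 - 1160.8 - 2432.0 = 3278.4
Services: 775.0 + 983.0 - 522.8 + 724.8 - 1990.1 = -30.1
Trade balance = 3278.4 + (-30.1) = 3248.3
(Excluded from the trade balance — financial account: borrowing by resident firms from foreign banks 1562.4, new loans extended by domestic banks to foreign borrowers 1365.4, inward foreign direct investment in the manufacturing sector 746.6; capital account: debt forgiveness received from foreign official creditors 205.4; primary income: compensation earned by residents employed abroad 298.4; secondary income: personal remittances sent abroad by immigrant workers 540.3.)

3248.3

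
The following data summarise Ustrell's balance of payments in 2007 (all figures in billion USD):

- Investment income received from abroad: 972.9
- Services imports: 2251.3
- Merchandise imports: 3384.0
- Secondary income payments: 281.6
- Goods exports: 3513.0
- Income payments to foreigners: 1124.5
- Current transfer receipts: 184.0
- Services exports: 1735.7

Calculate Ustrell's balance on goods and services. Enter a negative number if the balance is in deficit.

-386.6

Goods balance = 3513.0 - 3384.0 = 129.0
Services balance = 1735.7 - 2251.3 = -515.6
Trade balance (goods + services) = 129.0 + (-515.6) = -386.6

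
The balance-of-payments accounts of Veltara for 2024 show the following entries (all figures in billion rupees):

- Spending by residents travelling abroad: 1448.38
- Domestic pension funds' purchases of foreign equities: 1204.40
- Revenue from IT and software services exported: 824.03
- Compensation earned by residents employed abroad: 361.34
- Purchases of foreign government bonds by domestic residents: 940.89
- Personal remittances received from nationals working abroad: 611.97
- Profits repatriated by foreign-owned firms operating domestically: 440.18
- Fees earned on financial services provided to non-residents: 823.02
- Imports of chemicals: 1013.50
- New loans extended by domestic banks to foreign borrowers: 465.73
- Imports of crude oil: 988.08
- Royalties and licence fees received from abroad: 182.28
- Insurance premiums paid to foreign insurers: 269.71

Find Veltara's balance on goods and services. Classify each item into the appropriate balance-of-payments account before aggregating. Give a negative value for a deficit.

Goods: -1013.50 - 988.08 = -2001.58
Services: 824.03 - 269.71 + 823.02 - 1448.38 + 182.28 = 111.24
Trade balance = -2001.58 + 111.24 = -1890.34
(Excluded from the trade balance — financial account: domestic pension funds' purchases of foreign equities 1204.40, purchases of foreign government bonds by domestic residents 940.89, new loans extended by domestic banks to foreign borrowers 465.73; primary income: compensation earned by residents employed abroad 361.34, profits repatriated by foreign-owned firms operating domestically 440.18; secondary income: personal remittances received from nationals working abroad 611.97.)

-1890.34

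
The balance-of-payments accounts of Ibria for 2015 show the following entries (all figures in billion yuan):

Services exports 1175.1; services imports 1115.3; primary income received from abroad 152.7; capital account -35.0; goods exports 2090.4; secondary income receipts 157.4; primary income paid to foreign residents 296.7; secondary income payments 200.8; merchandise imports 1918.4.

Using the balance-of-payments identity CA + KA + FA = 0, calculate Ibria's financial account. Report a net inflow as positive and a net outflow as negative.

-9.4

Goods balance = 2090.4 - 1918.4 = 172.0
Services balance = 1175.1 - 1115.3 = 59.8
Trade balance (goods + services) = 172.0 + 59.8 = 231.8
Net primary income = 152.7 - 296.7 = -144.0
Net secondary income = 157.4 - 200.8 = -43.4
Current account = 231.8 + (-144.0) + (-43.4) = 44.4
Financial account = -(44.4 + (-35.0)) = -9.4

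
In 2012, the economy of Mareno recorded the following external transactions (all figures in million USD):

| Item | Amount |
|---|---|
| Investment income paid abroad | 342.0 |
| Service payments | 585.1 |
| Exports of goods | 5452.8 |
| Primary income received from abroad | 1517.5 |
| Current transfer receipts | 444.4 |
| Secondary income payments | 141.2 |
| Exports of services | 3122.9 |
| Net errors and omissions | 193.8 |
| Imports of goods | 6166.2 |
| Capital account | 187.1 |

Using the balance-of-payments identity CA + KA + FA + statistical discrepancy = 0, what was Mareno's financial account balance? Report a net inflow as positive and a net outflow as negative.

Goods balance = 5452.8 - 6166.2 = -713.4
Services balance = 3122.9 - 585.1 = 2537.8
Trade balance (goods + services) = -713.4 + 2537.8 = 1824.4
Net primary income = 1517.5 - 342.0 = 1175.5
Net secondary income = 444.4 - 141.2 = 303.2
Current account = 1824.4 + 1175.5 + 303.2 = 3303.1
Financial account = -(3303.1 + 187.1 + 193.8) = -3684.0

-3684.0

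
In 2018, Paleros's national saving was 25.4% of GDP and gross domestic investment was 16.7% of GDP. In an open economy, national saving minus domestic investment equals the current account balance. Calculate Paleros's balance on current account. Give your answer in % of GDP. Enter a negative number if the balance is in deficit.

8.7

S - I = CA (net lending to the rest of the world).
CA = S - I = 25.4 - 16.7 = 8.7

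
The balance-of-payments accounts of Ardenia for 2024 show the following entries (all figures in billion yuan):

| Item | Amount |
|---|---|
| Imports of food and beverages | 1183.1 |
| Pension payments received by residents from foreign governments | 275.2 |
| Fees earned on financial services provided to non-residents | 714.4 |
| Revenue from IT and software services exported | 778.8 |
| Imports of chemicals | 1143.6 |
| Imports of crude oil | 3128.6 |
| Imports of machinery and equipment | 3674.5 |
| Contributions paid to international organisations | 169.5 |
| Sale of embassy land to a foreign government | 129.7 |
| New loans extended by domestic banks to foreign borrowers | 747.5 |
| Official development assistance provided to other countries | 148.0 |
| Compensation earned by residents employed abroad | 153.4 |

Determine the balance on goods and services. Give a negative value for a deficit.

-7636.6

Goods: -3128.6 - 1183.1 - 1143.6 - 3674.5 = -9129.8
Services: 778.8 + 714.4 = 1493.2
Trade balance = -9129.8 + 1493.2 = -7636.6
(Excluded from the trade balance — secondary income: pension payments received by residents from foreign governments 275.2, contributions paid to international organisations 169.5, official development assistance provided to other countries 148.0; capital account: sale of embassy land to a foreign government 129.7; financial account: new loans extended by domestic banks to foreign borrowers 747.5; primary income: compensation earned by residents employed abroad 153.4.)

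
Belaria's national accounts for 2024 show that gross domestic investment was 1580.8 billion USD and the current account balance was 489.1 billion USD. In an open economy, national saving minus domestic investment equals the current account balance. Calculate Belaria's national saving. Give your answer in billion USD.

2069.9

S - I = CA (net lending to the rest of the world).
S = I + CA = 1580.8 + 489.1 = 2069.9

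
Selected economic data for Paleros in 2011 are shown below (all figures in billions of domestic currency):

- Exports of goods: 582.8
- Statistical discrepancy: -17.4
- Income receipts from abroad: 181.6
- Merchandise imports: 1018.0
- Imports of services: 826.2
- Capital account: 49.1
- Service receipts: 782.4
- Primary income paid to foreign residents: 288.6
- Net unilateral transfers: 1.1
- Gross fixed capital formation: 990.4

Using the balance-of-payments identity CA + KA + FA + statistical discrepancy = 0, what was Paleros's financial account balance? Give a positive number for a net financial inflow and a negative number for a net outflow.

553.2

Goods balance = 582.8 - 1018.0 = -435.2
Services balance = 782.4 - 826.2 = -43.8
Trade balance (goods + services) = -435.2 + (-43.8) = -479.0
Net primary income = 181.6 - 288.6 = -107.0
Net secondary income = 1.1
Current account = -479.0 + (-107.0) + 1.1 = -584.9
Financial account = -(-584.9 + 49.1 + (-17.4)) = 553.2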